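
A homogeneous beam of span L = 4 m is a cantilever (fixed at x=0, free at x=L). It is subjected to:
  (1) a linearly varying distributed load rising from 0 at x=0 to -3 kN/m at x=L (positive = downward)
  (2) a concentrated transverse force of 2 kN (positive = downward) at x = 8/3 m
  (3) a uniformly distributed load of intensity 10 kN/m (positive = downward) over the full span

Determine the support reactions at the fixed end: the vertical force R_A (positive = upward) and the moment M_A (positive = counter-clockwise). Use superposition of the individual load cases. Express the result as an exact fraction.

R_A = 36 kN, M_A = 208/3 kN·m

Load 1 — triangular load w₀=-3 kN/m (0→w₀ over full span):
  R_A = w₀L/2 = (-3)·4/2 = -6 kN
  M_A = w₀L²/3 = (-3)·4²/3 = -16 kN·m
Load 2 — point force P=2 kN at a=8/3 m (b=L-a=4/3):
  R_A = P = 2 kN
  M_A = Pa = 2·(8/3) = 16/3 kN·m
Load 3 — uniform load w=10 kN/m over full span:
  R_A = wL = 10·4 = 40 kN
  M_A = wL²/2 = 10·4²/2 = 80 kN·m
Superposition: R_A = 36 kN, M_A = 208/3 kN·m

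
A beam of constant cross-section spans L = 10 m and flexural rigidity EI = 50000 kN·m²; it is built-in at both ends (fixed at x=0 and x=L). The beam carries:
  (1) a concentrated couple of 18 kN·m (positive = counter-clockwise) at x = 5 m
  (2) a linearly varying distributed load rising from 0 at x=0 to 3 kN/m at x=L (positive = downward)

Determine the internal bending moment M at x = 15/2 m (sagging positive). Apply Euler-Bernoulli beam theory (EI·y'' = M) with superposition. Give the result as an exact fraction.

M(15/2) = 13/32 kN·m

Load 1 — applied couple M₀=18 kN·m at a=5 m (b=L-a=5):
  M_1 = R_Ax - M_A - M₀  [x>a] with R_A=27/10, M_A=9/2 = (27/10)·(15/2) - (9/2) - 18 = -9/4 kN·m
Load 2 — triangular load w₀=3 kN/m (0→w₀ over full span):
  M_2 = 3w₀Lx/20 - w₀L²/30 - w₀x³/(6L) = 3·3·10·(15/2)/20 - 3·10²/30 - 3·(15/2)³/(6·10) = 85/32 kN·m
Superposition: M = Σ M_i = 13/32 kN·m ≈ 0.406250 kN·m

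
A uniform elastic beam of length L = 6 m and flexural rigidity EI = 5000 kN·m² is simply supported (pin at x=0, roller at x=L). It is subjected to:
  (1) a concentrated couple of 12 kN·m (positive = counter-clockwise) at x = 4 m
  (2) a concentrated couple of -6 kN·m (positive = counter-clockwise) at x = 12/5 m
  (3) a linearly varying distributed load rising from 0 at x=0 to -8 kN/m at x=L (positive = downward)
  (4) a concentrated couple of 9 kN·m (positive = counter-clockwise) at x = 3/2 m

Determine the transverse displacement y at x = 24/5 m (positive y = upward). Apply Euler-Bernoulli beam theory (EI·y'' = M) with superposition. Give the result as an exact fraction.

Load 1 — applied couple M₀=12 kN·m at a=4 m (b=L-a=2):
  y_1 = (M₀x³/(6L)-M₀(x-a)²/2+C₁x)/EI  [x>a] with C₁=M₀(3b²-L²)/(6L)=-8 = (12·(24/5)³/(6·6)-12·((24/5)-4)²/2+(-8)·(24/5))/5000 = -84/78125 m
Load 2 — applied couple M₀=-6 kN·m at a=12/5 m (b=L-a=18/5):
  y_2 = (M₀x³/(6L)-M₀(x-a)²/2+C₁x)/EI  [x>a] with C₁=M₀(3b²-L²)/(6L)=-12/25 = ((-6)·(24/5)³/(6·6)-(-6)·((24/5)-(12/5))²/2+(-12/25)·(24/5))/5000 = -54/78125 m
Load 3 — triangular load w₀=-8 kN/m (0→w₀ over full span):
  y_3 = -w₀x(7L⁴-10L²x²+3x⁴)/(360LEI) = -(-8)·(24/5)·(7·6⁴-10·6²·(24/5)²+3·(24/5)⁴)/(360·6·5000) = 82296/9765625 m
Load 4 — applied couple M₀=9 kN·m at a=3/2 m (b=L-a=9/2):
  y_4 = (M₀x³/(6L)-M₀(x-a)²/2+C₁x)/EI  [x>a] with C₁=M₀(3b²-L²)/(6L)=99/16 = (9·(24/5)³/(6·6)-9·((24/5)-(3/2))²/2+(99/16)·(24/5))/5000 = 8343/5000000 m
Superposition: y = Σ y_i = 5205819/625000000 m ≈ 0.008329 m

y(24/5) = 5205819/625000000 m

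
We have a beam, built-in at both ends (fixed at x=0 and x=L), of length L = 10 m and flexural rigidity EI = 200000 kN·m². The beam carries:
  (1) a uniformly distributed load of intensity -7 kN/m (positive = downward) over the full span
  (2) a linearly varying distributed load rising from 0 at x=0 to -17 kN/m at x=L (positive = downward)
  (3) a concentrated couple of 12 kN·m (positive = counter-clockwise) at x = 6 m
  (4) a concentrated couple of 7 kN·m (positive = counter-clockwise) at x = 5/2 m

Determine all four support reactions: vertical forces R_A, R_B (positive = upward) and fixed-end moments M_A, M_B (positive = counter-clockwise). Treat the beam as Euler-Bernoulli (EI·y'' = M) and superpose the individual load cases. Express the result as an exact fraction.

R_A = -115969/2000 kN, M_A = -44989/400 kN·m, R_B = -194031/2000 kN, M_B = 176353/1200 kN·m

Load 1 — uniform load w=-7 kN/m over full span:
  R_A = wL/2 = (-7)·10/2 = -35 kN
  M_A = wL²/12 = (-7)·10²/12 = -175/3 kN·m
  R_B = wL/2 = (-7)·10/2 = -35 kN
  M_B = -wL²/12 = -(-7)·10²/12 = 175/3 kN·m
Load 2 — triangular load w₀=-17 kN/m (0→w₀ over full span):
  R_A = 3w₀L/20 = 3·(-17)·10/20 = -51/2 kN
  M_A = w₀L²/30 = (-17)·10²/30 = -170/3 kN·m
  R_B = 7w₀L/20 = 7·(-17)·10/20 = -119/2 kN
  M_B = -w₀L²/20 = -(-17)·10²/20 = 85 kN·m
Load 3 — applied couple M₀=12 kN·m at a=6 m (b=L-a=4):
  R_A = 6M₀ab/L³ = 6·12·6·4/10³ = 216/125 kN
  M_A = M₀b(2a-b)/L² = 12·4·(2·6-4)/10² = 96/25 kN·m
  R_B = -6M₀ab/L³ = -6·12·6·4/10³ = -216/125 kN
  M_B = M₀a(2b-a)/L² = 12·6·(2·4-6)/10² = 36/25 kN·m
Load 4 — applied couple M₀=7 kN·m at a=5/2 m (b=L-a=15/2):
  R_A = 6M₀ab/L³ = 6·7·(5/2)·(15/2)/10³ = 63/80 kN
  M_A = M₀b(2a-b)/L² = 7·(15/2)·(2·(5/2)-(15/2))/10² = -21/16 kN·m
  R_B = -6M₀ab/L³ = -6·7·(5/2)·(15/2)/10³ = -63/80 kN
  M_B = M₀a(2b-a)/L² = 7·(5/2)·(2·(15/2)-(5/2))/10² = 35/16 kN·m
Superposition: R_A = -115969/2000 kN, M_A = -44989/400 kN·m, R_B = -194031/2000 kN, M_B = 176353/1200 kN·m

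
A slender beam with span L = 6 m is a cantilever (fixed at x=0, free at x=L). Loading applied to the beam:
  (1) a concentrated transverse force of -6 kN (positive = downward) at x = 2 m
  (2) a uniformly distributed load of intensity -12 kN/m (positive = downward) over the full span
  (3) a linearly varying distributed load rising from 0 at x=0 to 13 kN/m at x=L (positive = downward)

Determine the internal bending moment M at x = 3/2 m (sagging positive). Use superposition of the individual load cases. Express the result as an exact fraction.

M(3/2) = 825/32 kN·m

Load 1 — point force P=-6 kN at a=2 m (b=L-a=4):
  M_1 = -P(a-x)  [x≤a] = -(-6)·(2-(3/2)) = 3 kN·m
Load 2 — uniform load w=-12 kN/m over full span:
  M_2 = -w(L-x)²/2 = -(-12)·(6-(3/2))²/2 = 243/2 kN·m
Load 3 — triangular load w₀=13 kN/m (0→w₀ over full span):
  M_3 = w₀Lx/2 - w₀L²/3 - w₀x³/(6L) = 13·6·(3/2)/2 - 13·6²/3 - 13·(3/2)³/(6·6) = -3159/32 kN·m
Superposition: M = Σ M_i = 825/32 kN·m ≈ 25.781250 kN·m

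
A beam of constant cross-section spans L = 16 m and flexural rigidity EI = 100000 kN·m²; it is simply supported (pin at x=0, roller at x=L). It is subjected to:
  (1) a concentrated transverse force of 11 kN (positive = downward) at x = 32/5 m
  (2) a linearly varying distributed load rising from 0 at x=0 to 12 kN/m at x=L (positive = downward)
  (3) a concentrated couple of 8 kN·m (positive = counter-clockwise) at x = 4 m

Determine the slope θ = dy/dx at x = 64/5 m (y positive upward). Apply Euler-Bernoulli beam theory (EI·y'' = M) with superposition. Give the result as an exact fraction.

θ(64/5) = 444019/46875000 rad

Load 1 — point force P=11 kN at a=32/5 m (b=L-a=48/5):
  θ_1 = -Pa(2L²-6Lx+3x²+a²)/(6LEI)  [x>a] = -11·(32/5)·(2·16²-6·16·(64/5)+3·(64/5)²+(32/5)²)/(6·16·100000) = 528/390625 rad
Load 2 — triangular load w₀=12 kN/m (0→w₀ over full span):
  θ_2 = -w₀(7L⁴-30L²x²+15x⁴)/(360LEI) = -12·(7·16⁴-30·16²·(64/5)²+15·(64/5)⁴)/(360·16·100000) = 48448/5859375 rad
Load 3 — applied couple M₀=8 kN·m at a=4 m (b=L-a=12):
  θ_3 = (M₀x²/(2L)-M₀(x-a)+C₁)/EI  [x>a] with C₁=M₀(3b²-L²)/(6L)=44/3 = (8·(64/5)²/(2·16)-8·((64/5)-4)+(44/3))/100000 = -277/1875000 rad
Superposition: θ = Σ θ_i = 444019/46875000 rad ≈ 0.009472 rad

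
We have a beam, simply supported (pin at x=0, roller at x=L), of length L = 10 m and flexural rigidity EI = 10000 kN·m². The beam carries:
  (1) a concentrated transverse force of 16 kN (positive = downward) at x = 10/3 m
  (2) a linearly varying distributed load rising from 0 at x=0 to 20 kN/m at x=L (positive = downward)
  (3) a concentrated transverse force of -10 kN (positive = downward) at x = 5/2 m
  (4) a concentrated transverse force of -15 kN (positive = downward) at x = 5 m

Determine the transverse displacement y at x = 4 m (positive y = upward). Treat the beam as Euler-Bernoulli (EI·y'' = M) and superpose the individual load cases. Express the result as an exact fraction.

Load 1 — point force P=16 kN at a=10/3 m (b=L-a=20/3):
  y_1 = -Pa(L-x)(2Lx-a²-x²)/(6LEI)  [x>a] = -16·(10/3)·(10-4)·(2·10·4-(10/3)²-4²)/(6·10·10000) = -476/16875 m
Load 2 — triangular load w₀=20 kN/m (0→w₀ over full span):
  y_2 = -w₀x(7L⁴-10L²x²+3x⁴)/(360LEI) = -20·4·(7·10⁴-10·10²·4²+3·4⁴)/(360·10·10000) = -1141/9375 m
Load 3 — point force P=-10 kN at a=5/2 m (b=L-a=15/2):
  y_3 = -Pa(L-x)(2Lx-a²-x²)/(6LEI)  [x>a] = -(-10)·(5/2)·(10-4)·(2·10·4-(5/2)²-4²)/(6·10·10000) = 231/16000 m
Load 4 — point force P=-15 kN at a=5 m (b=L-a=5):
  y_4 = -Pbx(L²-b²-x²)/(6LEI)  [x≤a] = -(-15)·5·4·(10²-5²-4²)/(6·10·10000) = 59/2000 m
Superposition: y = Σ y_i = -1144547/10800000 m ≈ -0.105977 m

y(4) = -1144547/10800000 m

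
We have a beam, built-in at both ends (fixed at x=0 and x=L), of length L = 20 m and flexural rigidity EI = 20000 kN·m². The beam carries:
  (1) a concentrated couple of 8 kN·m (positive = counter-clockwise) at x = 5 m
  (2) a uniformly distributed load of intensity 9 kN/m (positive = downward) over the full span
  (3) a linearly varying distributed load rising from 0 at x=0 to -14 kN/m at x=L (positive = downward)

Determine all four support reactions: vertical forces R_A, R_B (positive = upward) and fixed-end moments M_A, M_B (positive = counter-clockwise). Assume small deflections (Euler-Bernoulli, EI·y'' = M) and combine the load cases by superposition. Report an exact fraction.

Load 1 — applied couple M₀=8 kN·m at a=5 m (b=L-a=15):
  R_A = 6M₀ab/L³ = 6·8·5·15/20³ = 9/20 kN
  M_A = M₀b(2a-b)/L² = 8·15·(2·5-15)/20² = -3/2 kN·m
  R_B = -6M₀ab/L³ = -6·8·5·15/20³ = -9/20 kN
  M_B = M₀a(2b-a)/L² = 8·5·(2·15-5)/20² = 5/2 kN·m
Load 2 — uniform load w=9 kN/m over full span:
  R_A = wL/2 = 9·20/2 = 90 kN
  M_A = wL²/12 = 9·20²/12 = 300 kN·m
  R_B = wL/2 = 9·20/2 = 90 kN
  M_B = -wL²/12 = -9·20²/12 = -300 kN·m
Load 3 — triangular load w₀=-14 kN/m (0→w₀ over full span):
  R_A = 3w₀L/20 = 3·(-14)·20/20 = -42 kN
  M_A = w₀L²/30 = (-14)·20²/30 = -560/3 kN·m
  R_B = 7w₀L/20 = 7·(-14)·20/20 = -98 kN
  M_B = -w₀L²/20 = -(-14)·20²/20 = 280 kN·m
Superposition: R_A = 969/20 kN, M_A = 671/6 kN·m, R_B = -169/20 kN, M_B = -35/2 kN·m

R_A = 969/20 kN, M_A = 671/6 kN·m, R_B = -169/20 kN, M_B = -35/2 kN·m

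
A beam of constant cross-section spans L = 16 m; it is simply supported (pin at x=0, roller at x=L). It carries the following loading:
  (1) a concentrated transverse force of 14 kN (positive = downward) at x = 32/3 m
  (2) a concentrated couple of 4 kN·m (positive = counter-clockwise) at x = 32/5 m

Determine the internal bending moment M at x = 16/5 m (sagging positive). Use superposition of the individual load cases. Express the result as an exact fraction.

M(16/5) = 236/15 kN·m

Load 1 — point force P=14 kN at a=32/3 m (b=L-a=16/3):
  M_1 = Pbx/L  [x≤a] = 14·(16/3)·(16/5)/16 = 224/15 kN·m
Load 2 — applied couple M₀=4 kN·m at a=32/5 m (b=L-a=48/5):
  M_2 = M₀x/L  [x≤a] = 4·(16/5)/16 = 4/5 kN·m
Superposition: M = Σ M_i = 236/15 kN·m ≈ 15.733333 kN·m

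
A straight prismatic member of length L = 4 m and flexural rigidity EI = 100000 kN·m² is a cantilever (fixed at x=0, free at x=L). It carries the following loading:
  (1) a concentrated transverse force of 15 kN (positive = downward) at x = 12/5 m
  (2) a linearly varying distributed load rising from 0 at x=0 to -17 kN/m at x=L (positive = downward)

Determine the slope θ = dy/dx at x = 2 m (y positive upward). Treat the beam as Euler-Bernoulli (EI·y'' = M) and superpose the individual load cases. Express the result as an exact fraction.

Load 1 — point force P=15 kN at a=12/5 m (b=L-a=8/5):
  θ_1 = -Px(2a-x)/(2EI)  [x≤a] = -15·2·(2·(12/5)-2)/(2·100000) = -21/50000 rad
Load 2 — triangular load w₀=-17 kN/m (0→w₀ over full span):
  θ_2 = (w₀Lx²/4-w₀L²x/3-w₀x⁴/(24L))/EI = ((-17)·4·2²/4-(-17)·4²·2/3-(-17)·2⁴/(24·4))/100000 = 697/600000 rad
Superposition: θ = Σ θ_i = 89/120000 rad ≈ 0.000742 rad

θ(2) = 89/120000 rad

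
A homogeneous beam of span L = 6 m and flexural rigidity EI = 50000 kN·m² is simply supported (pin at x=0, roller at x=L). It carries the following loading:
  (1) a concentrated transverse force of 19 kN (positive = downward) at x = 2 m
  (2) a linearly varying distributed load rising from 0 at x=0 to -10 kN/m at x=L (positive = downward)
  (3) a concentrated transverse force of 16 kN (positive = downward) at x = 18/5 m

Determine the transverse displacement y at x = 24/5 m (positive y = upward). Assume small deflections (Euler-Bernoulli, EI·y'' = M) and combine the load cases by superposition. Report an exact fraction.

Load 1 — point force P=19 kN at a=2 m (b=L-a=4):
  y_1 = -Pa(L-x)(2Lx-a²-x²)/(6LEI)  [x>a] = -19·2·(6-(24/5))·(2·6·(24/5)-2²-(24/5)²)/(6·6·50000) = -3629/4687500 m
Load 2 — triangular load w₀=-10 kN/m (0→w₀ over full span):
  y_2 = -w₀x(7L⁴-10L²x²+3x⁴)/(360LEI) = -(-10)·(24/5)·(7·6⁴-10·6²·(24/5)²+3·(24/5)⁴)/(360·6·50000) = 10287/9765625 m
Load 3 — point force P=16 kN at a=18/5 m (b=L-a=12/5):
  y_3 = -Pa(L-x)(2Lx-a²-x²)/(6LEI)  [x>a] = -16·(18/5)·(6-(24/5))·(2·6·(24/5)-(18/5)²-(24/5)²)/(6·6·50000) = -324/390625 m
Superposition: y = Σ y_i = -64481/117187500 m ≈ -0.000550 m

y(24/5) = -64481/117187500 m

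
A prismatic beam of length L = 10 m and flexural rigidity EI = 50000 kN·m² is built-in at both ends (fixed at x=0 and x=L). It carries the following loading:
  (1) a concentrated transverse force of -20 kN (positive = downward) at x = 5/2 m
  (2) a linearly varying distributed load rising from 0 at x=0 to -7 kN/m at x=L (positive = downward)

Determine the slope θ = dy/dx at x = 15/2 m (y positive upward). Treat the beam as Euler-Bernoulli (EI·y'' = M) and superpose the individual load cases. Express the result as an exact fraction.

Load 1 — point force P=-20 kN at a=5/2 m (b=L-a=15/2):
  θ_1 = Pa²(L-x)(2bL-(3b+a)(L-x))/(2L³EI)  [x>a] = (-20)·(5/2)²·(10-(15/2))·(2·(15/2)·10-(3·(15/2)+(5/2))·(10-(15/2)))/(2·10³·50000) = -7/25600 rad
Load 2 — triangular load w₀=-7 kN/m (0→w₀ over full span):
  θ_2 = -w₀(2x(L-x)(L-2x)(x+2L)+x²(L-x)²)/(120LEI) = -(-7)·(2·(15/2)·(10-(15/2))·(10-2·(15/2))·((15/2)+2·10)+(15/2)²·(10-(15/2))²)/(120·10·50000) = -287/512000 rad
Superposition: θ = Σ θ_i = -427/512000 rad ≈ -0.000834 rad

θ(15/2) = -427/512000 rad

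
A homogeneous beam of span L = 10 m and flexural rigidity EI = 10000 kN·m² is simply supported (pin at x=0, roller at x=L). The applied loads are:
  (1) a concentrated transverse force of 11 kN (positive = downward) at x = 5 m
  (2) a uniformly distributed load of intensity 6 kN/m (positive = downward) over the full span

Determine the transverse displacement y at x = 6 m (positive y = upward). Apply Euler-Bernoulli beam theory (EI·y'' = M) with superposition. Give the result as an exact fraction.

Load 1 — point force P=11 kN at a=5 m (b=L-a=5):
  y_1 = -Pa(L-x)(2Lx-a²-x²)/(6LEI)  [x>a] = -11·5·(10-6)·(2·10·6-5²-6²)/(6·10·10000) = -649/30000 m
Load 2 — uniform load w=6 kN/m over full span:
  y_2 = -wx(L³-2Lx²+x³)/(24EI) = -6·6·(10³-2·10·6²+6³)/(24·10000) = -93/1250 m
Superposition: y = Σ y_i = -2881/30000 m ≈ -0.096033 m

y(6) = -2881/30000 m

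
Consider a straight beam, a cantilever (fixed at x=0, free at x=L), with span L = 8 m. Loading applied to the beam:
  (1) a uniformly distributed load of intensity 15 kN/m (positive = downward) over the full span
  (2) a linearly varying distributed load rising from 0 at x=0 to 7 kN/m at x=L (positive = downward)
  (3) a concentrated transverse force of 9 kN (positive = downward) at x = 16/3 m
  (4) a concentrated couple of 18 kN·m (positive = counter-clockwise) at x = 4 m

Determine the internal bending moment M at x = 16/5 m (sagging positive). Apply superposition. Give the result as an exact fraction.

Load 1 — uniform load w=15 kN/m over full span:
  M_1 = -w(L-x)²/2 = -15·(8-(16/5))²/2 = -864/5 kN·m
Load 2 — triangular load w₀=7 kN/m (0→w₀ over full span):
  M_2 = w₀Lx/2 - w₀L²/3 - w₀x³/(6L) = 7·8·(16/5)/2 - 7·8²/3 - 7·(16/5)³/(6·8) = -8064/125 kN·m
Load 3 — point force P=9 kN at a=16/3 m (b=L-a=8/3):
  M_3 = -P(a-x)  [x≤a] = -9·((16/3)-(16/5)) = -96/5 kN·m
Load 4 — applied couple M₀=18 kN·m at a=4 m (b=L-a=4):
  M_4 = M₀  [x≤a] = 18 = 18 kN·m
Superposition: M = Σ M_i = -29814/125 kN·m ≈ -238.512000 kN·m

M(16/5) = -29814/125 kN·m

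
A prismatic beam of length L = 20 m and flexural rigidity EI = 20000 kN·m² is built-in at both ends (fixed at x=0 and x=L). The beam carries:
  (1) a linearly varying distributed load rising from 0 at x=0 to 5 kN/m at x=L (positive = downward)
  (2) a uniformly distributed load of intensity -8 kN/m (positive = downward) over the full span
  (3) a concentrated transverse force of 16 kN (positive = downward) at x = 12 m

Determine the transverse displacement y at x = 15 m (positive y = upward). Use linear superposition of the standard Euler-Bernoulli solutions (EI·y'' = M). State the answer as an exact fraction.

y(15) = 5571/128000 m

Load 1 — triangular load w₀=5 kN/m (0→w₀ over full span):
  y_1 = -w₀x²(L-x)²(x+2L)/(120LEI) = -5·15²·(20-15)²·(15+2·20)/(120·20·20000) = -33/1024 m
Load 2 — uniform load w=-8 kN/m over full span:
  y_2 = -wx²(L-x)²/(24EI) = -(-8)·15²·(20-15)²/(24·20000) = 3/32 m
Load 3 — point force P=16 kN at a=12 m (b=L-a=8):
  y_3 = -Pa²(L-x)²(3bL-(3b+a)(L-x))/(6L³EI)  [x>a] = -16·12²·(20-15)²·(3·8·20-(3·8+12)·(20-15))/(6·20³·20000) = -9/500 m
Superposition: y = Σ y_i = 5571/128000 m ≈ 0.043523 m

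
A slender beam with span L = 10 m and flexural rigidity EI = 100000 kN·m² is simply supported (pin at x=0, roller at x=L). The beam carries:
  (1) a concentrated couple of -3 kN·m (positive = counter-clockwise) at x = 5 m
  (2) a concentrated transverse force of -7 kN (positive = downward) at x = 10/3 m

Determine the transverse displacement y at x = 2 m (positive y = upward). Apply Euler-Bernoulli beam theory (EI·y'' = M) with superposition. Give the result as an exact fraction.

Load 1 — applied couple M₀=-3 kN·m at a=5 m (b=L-a=5):
  y_1 = (M₀x³/(6L)+C₁x)/EI  [x≤a] with C₁=M₀(3b²-L²)/(6L)=5/4 = ((-3)·2³/(6·10)+(5/4)·2)/100000 = 21/1000000 m
Load 2 — point force P=-7 kN at a=10/3 m (b=L-a=20/3):
  y_2 = -Pbx(L²-b²-x²)/(6LEI)  [x≤a] = -(-7)·(20/3)·2·(10²-(20/3)²-2²)/(6·10·100000) = 203/253125 m
Superposition: y = Σ y_i = 66661/81000000 m ≈ 0.000823 m

y(2) = 66661/81000000 m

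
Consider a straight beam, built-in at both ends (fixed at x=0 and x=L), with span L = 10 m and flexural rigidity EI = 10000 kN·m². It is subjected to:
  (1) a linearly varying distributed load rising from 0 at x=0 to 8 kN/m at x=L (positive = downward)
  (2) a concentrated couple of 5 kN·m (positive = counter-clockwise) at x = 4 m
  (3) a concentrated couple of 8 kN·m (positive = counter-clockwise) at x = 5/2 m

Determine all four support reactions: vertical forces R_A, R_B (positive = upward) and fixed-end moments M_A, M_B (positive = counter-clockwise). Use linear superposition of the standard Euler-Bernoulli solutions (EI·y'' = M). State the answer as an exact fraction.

Load 1 — triangular load w₀=8 kN/m (0→w₀ over full span):
  R_A = 3w₀L/20 = 3·8·10/20 = 12 kN
  M_A = w₀L²/30 = 8·10²/30 = 80/3 kN·m
  R_B = 7w₀L/20 = 7·8·10/20 = 28 kN
  M_B = -w₀L²/20 = -8·10²/20 = -40 kN·m
Load 2 — applied couple M₀=5 kN·m at a=4 m (b=L-a=6):
  R_A = 6M₀ab/L³ = 6·5·4·6/10³ = 18/25 kN
  M_A = M₀b(2a-b)/L² = 5·6·(2·4-6)/10² = 3/5 kN·m
  R_B = -6M₀ab/L³ = -6·5·4·6/10³ = -18/25 kN
  M_B = M₀a(2b-a)/L² = 5·4·(2·6-4)/10² = 8/5 kN·m
Load 3 — applied couple M₀=8 kN·m at a=5/2 m (b=L-a=15/2):
  R_A = 6M₀ab/L³ = 6·8·(5/2)·(15/2)/10³ = 9/10 kN
  M_A = M₀b(2a-b)/L² = 8·(15/2)·(2·(5/2)-(15/2))/10² = -3/2 kN·m
  R_B = -6M₀ab/L³ = -6·8·(5/2)·(15/2)/10³ = -9/10 kN
  M_B = M₀a(2b-a)/L² = 8·(5/2)·(2·(15/2)-(5/2))/10² = 5/2 kN·m
Superposition: R_A = 681/50 kN, M_A = 773/30 kN·m, R_B = 1319/50 kN, M_B = -359/10 kN·m

R_A = 681/50 kN, M_A = 773/30 kN·m, R_B = 1319/50 kN, M_B = -359/10 kN·m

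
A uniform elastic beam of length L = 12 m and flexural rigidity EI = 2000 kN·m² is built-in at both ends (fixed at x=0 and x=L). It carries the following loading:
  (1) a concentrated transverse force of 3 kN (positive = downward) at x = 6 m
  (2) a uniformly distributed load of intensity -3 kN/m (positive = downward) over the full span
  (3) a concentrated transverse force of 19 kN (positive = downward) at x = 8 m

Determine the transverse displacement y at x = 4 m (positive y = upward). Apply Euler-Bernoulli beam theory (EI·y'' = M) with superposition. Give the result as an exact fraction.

Load 1 — point force P=3 kN at a=6 m (b=L-a=6):
  y_1 = -Pb²x²(3aL-(3a+b)x)/(6L³EI)  [x≤a] = -3·6²·4²·(3·6·12-(3·6+6)·4)/(6·12³·2000) = -1/100 m
Load 2 — uniform load w=-3 kN/m over full span:
  y_2 = -wx²(L-x)²/(24EI) = -(-3)·4²·(12-4)²/(24·2000) = 8/125 m
Load 3 — point force P=19 kN at a=8 m (b=L-a=4):
  y_3 = -Pb²x²(3aL-(3a+b)x)/(6L³EI)  [x≤a] = -19·4²·4²·(3·8·12-(3·8+4)·4)/(6·12³·2000) = -418/10125 m
Superposition: y = Σ y_i = 103/8100 m ≈ 0.012716 m

y(4) = 103/8100 m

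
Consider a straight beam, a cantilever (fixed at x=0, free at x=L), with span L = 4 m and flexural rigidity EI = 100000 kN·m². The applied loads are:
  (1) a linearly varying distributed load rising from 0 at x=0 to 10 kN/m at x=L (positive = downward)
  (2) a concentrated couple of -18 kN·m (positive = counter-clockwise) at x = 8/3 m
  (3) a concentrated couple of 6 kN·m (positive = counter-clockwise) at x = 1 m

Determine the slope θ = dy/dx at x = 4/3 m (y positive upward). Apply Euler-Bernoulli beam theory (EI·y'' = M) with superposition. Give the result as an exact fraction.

θ(4/3) = -8707/12150000 rad

Load 1 — triangular load w₀=10 kN/m (0→w₀ over full span):
  θ_1 = (w₀Lx²/4-w₀L²x/3-w₀x⁴/(24L))/EI = (10·4·(4/3)²/4-10·4²·(4/3)/3-10·(4/3)⁴/(24·4))/100000 = -163/303750 rad
Load 2 — applied couple M₀=-18 kN·m at a=8/3 m (b=L-a=4/3):
  θ_2 = M₀x/EI  [x≤a] = (-18)·(4/3)/100000 = -3/12500 rad
Load 3 — applied couple M₀=6 kN·m at a=1 m (b=L-a=3):
  θ_3 = M₀a/EI  [x>a] = 6·1/100000 = 3/50000 rad
Superposition: θ = Σ θ_i = -8707/12150000 rad ≈ -0.000717 rad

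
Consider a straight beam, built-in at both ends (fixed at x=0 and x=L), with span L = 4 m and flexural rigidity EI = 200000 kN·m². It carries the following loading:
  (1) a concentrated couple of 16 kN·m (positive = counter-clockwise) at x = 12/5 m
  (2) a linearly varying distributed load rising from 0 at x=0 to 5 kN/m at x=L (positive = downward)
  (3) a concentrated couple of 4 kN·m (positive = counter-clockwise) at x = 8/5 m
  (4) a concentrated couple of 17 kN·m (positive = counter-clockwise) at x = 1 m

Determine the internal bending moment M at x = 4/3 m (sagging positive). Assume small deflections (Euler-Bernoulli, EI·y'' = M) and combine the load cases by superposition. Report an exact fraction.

Load 1 — applied couple M₀=16 kN·m at a=12/5 m (b=L-a=8/5):
  M_1 = R_Ax - M_A  [x≤a] with R_A=144/25, M_A=128/25 = (144/25)·(4/3) - (128/25) = 64/25 kN·m
Load 2 — triangular load w₀=5 kN/m (0→w₀ over full span):
  M_2 = 3w₀Lx/20 - w₀L²/30 - w₀x³/(6L) = 3·5·4·(4/3)/20 - 5·4²/30 - 5·(4/3)³/(6·4) = 68/81 kN·m
Load 3 — applied couple M₀=4 kN·m at a=8/5 m (b=L-a=12/5):
  M_3 = R_Ax - M_A  [x≤a] with R_A=36/25, M_A=12/25 = (36/25)·(4/3) - (12/25) = 36/25 kN·m
Load 4 — applied couple M₀=17 kN·m at a=1 m (b=L-a=3):
  M_4 = R_Ax - M_A - M₀  [x>a] with R_A=153/32, M_A=-51/16 = (153/32)·(4/3) - (-51/16) - 17 = -119/16 kN·m
Superposition: M = Σ M_i = -3367/1296 kN·m ≈ -2.597994 kN·m

M(4/3) = -3367/1296 kN·m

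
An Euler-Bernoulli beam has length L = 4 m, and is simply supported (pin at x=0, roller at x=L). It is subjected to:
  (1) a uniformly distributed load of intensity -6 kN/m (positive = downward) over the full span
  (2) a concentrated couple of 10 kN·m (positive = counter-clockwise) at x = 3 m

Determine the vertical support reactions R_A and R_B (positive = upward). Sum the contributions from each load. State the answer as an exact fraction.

R_A = -19/2 kN, R_B = -29/2 kN

Load 1 — uniform load w=-6 kN/m over full span:
  R_A = wL/2 = (-6)·4/2 = -12 kN
  R_B = wL/2 = (-6)·4/2 = -12 kN
Load 2 — applied couple M₀=10 kN·m at a=3 m (b=L-a=1):
  R_A = M₀/L = 10/4 = 5/2 kN
  R_B = -M₀/L = -10/4 = -5/2 kN
Superposition: R_A = -19/2 kN, R_B = -29/2 kN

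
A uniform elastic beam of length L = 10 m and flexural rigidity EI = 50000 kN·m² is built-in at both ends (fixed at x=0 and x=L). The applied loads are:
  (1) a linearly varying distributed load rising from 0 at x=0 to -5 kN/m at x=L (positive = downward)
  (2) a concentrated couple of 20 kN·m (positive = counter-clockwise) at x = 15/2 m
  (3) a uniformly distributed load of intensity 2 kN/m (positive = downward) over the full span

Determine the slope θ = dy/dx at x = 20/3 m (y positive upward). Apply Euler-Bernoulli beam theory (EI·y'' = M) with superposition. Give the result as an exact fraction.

Load 1 — triangular load w₀=-5 kN/m (0→w₀ over full span):
  θ_1 = -w₀(2x(L-x)(L-2x)(x+2L)+x²(L-x)²)/(120LEI) = -(-5)·(2·(20/3)·(10-(20/3))·(10-2·(20/3))·((20/3)+2·10)+(20/3)²·(10-(20/3))²)/(120·10·50000) = -7/24300 rad
Load 2 — applied couple M₀=20 kN·m at a=15/2 m (b=L-a=5/2):
  θ_2 = (R_Ax²/2 - M_Ax)/EI  [x≤a] with R_A=9/4, M_A=25/4 = ((9/4)·(20/3)²/2 - (25/4)·(20/3))/50000 = 1/6000 rad
Load 3 — uniform load w=2 kN/m over full span:
  θ_3 = -wx(L-x)(L-2x)/(12EI) = -2·(20/3)·(10-(20/3))·(10-2·(20/3))/(12·50000) = 1/4050 rad
Superposition: θ = Σ θ_i = 61/486000 rad ≈ 0.000126 rad

θ(20/3) = 61/486000 rad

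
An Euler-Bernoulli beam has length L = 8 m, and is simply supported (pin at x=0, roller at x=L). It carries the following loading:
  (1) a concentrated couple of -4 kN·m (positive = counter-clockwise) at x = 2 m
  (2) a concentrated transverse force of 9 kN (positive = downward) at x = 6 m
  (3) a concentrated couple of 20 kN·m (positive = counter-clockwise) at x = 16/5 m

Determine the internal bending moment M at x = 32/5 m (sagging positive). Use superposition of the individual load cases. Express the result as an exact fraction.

Load 1 — applied couple M₀=-4 kN·m at a=2 m (b=L-a=6):
  M_1 = M₀x/L - M₀  [x>a] = (-4)·(32/5)/8 - (-4) = 4/5 kN·m
Load 2 — point force P=9 kN at a=6 m (b=L-a=2):
  M_2 = Pa(L-x)/L  [x>a] = 9·6·(8-(32/5))/8 = 54/5 kN·m
Load 3 — applied couple M₀=20 kN·m at a=16/5 m (b=L-a=24/5):
  M_3 = M₀x/L - M₀  [x>a] = 20·(32/5)/8 - 20 = -4 kN·m
Superposition: M = Σ M_i = 38/5 kN·m ≈ 7.600000 kN·m

M(32/5) = 38/5 kN·m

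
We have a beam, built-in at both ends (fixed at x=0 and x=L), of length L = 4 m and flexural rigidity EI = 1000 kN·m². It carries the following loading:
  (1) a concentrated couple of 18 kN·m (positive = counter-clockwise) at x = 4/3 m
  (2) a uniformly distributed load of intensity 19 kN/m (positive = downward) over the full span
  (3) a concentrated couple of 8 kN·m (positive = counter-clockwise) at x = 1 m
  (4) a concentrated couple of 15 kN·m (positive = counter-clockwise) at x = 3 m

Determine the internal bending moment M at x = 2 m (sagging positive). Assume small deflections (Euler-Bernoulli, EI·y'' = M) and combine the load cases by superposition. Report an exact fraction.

Load 1 — applied couple M₀=18 kN·m at a=4/3 m (b=L-a=8/3):
  M_1 = R_Ax - M_A - M₀  [x>a] with R_A=6, M_A=0 = 6·2 - 0 - 18 = -6 kN·m
Load 2 — uniform load w=19 kN/m over full span:
  M_2 = wLx/2 - wL²/12 - wx²/2 = 19·4·2/2 - 19·4²/12 - 19·2²/2 = 38/3 kN·m
Load 3 — applied couple M₀=8 kN·m at a=1 m (b=L-a=3):
  M_3 = R_Ax - M_A - M₀  [x>a] with R_A=9/4, M_A=-3/2 = (9/4)·2 - (-3/2) - 8 = -2 kN·m
Load 4 — applied couple M₀=15 kN·m at a=3 m (b=L-a=1):
  M_4 = R_Ax - M_A  [x≤a] with R_A=135/32, M_A=75/16 = (135/32)·2 - (75/16) = 15/4 kN·m
Superposition: M = Σ M_i = 101/12 kN·m ≈ 8.416667 kN·m

M(2) = 101/12 kN·m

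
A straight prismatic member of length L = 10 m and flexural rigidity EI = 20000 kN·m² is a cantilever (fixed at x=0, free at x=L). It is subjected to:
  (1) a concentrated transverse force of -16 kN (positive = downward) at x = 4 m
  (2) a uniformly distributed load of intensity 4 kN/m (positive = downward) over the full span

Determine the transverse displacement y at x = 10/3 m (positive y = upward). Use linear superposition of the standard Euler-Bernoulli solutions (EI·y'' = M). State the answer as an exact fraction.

y(10/3) = -763/24300 m

Load 1 — point force P=-16 kN at a=4 m (b=L-a=6):
  y_1 = -Px²(3a-x)/(6EI)  [x≤a] = -(-16)·(10/3)²·(3·4-(10/3))/(6·20000) = 26/2025 m
Load 2 — uniform load w=4 kN/m over full span:
  y_2 = -wx²(x²-4Lx+6L²)/(24EI) = -4·(10/3)²·((10/3)²-4·10·(10/3)+6·10²)/(24·20000) = -43/972 m
Superposition: y = Σ y_i = -763/24300 m ≈ -0.031399 m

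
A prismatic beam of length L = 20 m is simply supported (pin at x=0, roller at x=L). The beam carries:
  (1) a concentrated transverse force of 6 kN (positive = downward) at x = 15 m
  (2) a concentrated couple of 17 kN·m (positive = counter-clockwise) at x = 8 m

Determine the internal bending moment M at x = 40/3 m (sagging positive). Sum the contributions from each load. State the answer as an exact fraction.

Load 1 — point force P=6 kN at a=15 m (b=L-a=5):
  M_1 = Pbx/L  [x≤a] = 6·5·(40/3)/20 = 20 kN·m
Load 2 — applied couple M₀=17 kN·m at a=8 m (b=L-a=12):
  M_2 = M₀x/L - M₀  [x>a] = 17·(40/3)/20 - 17 = -17/3 kN·m
Superposition: M = Σ M_i = 43/3 kN·m ≈ 14.333333 kN·m

M(40/3) = 43/3 kN·m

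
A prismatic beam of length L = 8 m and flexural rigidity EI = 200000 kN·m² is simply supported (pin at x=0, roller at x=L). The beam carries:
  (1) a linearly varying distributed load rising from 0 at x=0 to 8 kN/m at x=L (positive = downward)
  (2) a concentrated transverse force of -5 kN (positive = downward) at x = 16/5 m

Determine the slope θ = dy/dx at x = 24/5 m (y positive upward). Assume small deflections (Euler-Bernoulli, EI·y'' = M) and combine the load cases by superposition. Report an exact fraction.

Load 1 — triangular load w₀=8 kN/m (0→w₀ over full span):
  θ_1 = -w₀(7L⁴-30L²x²+15x⁴)/(360LEI) = -8·(7·8⁴-30·8²·(24/5)²+15·(24/5)⁴)/(360·8·200000) = 1856/17578125 rad
Load 2 — point force P=-5 kN at a=16/5 m (b=L-a=24/5):
  θ_2 = -Pa(2L²-6Lx+3x²+a²)/(6LEI)  [x>a] = -(-5)·(16/5)·(2·8²-6·8·(24/5)+3·(24/5)²+(16/5)²)/(6·8·200000) = -3/78125 rad
Superposition: θ = Σ θ_i = 1181/17578125 rad ≈ 0.000067 rad

θ(24/5) = 1181/17578125 rad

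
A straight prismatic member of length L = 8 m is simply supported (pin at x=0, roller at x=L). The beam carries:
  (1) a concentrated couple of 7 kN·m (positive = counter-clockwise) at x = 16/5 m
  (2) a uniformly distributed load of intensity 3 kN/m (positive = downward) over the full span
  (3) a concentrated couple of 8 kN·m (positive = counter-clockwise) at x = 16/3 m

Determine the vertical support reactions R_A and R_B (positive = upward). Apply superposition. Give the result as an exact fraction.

Load 1 — applied couple M₀=7 kN·m at a=16/5 m (b=L-a=24/5):
  R_A = M₀/L = 7/8 kN
  R_B = -M₀/L = -7/8 kN
Load 2 — uniform load w=3 kN/m over full span:
  R_A = wL/2 = 3·8/2 = 12 kN
  R_B = wL/2 = 3·8/2 = 12 kN
Load 3 — applied couple M₀=8 kN·m at a=16/3 m (b=L-a=8/3):
  R_A = M₀/L = 8/8 = 1 kN
  R_B = -M₀/L = -8/8 = -1 kN
Superposition: R_A = 111/8 kN, R_B = 81/8 kN

R_A = 111/8 kN, R_B = 81/8 kN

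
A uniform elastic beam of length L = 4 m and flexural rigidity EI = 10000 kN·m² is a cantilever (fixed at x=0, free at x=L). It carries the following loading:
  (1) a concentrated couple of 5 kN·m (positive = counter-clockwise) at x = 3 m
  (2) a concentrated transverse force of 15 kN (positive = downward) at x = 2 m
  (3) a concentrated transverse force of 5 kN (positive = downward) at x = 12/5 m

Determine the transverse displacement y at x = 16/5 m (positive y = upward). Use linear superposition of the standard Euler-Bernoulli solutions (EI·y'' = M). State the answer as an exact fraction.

y(16/5) = -4253/500000 m

Load 1 — applied couple M₀=5 kN·m at a=3 m (b=L-a=1):
  y_1 = M₀a(2x-a)/(2EI)  [x>a] = 5·3·(2·(16/5)-3)/(2·10000) = 51/20000 m
Load 2 — point force P=15 kN at a=2 m (b=L-a=2):
  y_2 = -Pa²(3x-a)/(6EI)  [x>a] = -15·2²·(3·(16/5)-2)/(6·10000) = -19/2500 m
Load 3 — point force P=5 kN at a=12/5 m (b=L-a=8/5):
  y_3 = -Pa²(3x-a)/(6EI)  [x>a] = -5·(12/5)²·(3·(16/5)-(12/5))/(6·10000) = -54/15625 m
Superposition: y = Σ y_i = -4253/500000 m ≈ -0.008506 m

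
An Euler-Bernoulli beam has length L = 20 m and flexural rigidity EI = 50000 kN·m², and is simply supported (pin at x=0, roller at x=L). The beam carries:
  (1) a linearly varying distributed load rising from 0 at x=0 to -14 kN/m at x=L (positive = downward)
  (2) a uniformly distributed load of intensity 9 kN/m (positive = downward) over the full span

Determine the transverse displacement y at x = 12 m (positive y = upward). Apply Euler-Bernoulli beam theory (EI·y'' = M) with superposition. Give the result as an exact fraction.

y(12) = -17396/234375 m

Load 1 — triangular load w₀=-14 kN/m (0→w₀ over full span):
  y_1 = -w₀x(7L⁴-10L²x²+3x⁴)/(360LEI) = -(-14)·12·(7·20⁴-10·20²·12²+3·12⁴)/(360·20·50000) = 66304/234375 m
Load 2 — uniform load w=9 kN/m over full span:
  y_2 = -wx(L³-2Lx²+x³)/(24EI) = -9·12·(20³-2·20·12²+12³)/(24·50000) = -1116/3125 m
Superposition: y = Σ y_i = -17396/234375 m ≈ -0.074223 m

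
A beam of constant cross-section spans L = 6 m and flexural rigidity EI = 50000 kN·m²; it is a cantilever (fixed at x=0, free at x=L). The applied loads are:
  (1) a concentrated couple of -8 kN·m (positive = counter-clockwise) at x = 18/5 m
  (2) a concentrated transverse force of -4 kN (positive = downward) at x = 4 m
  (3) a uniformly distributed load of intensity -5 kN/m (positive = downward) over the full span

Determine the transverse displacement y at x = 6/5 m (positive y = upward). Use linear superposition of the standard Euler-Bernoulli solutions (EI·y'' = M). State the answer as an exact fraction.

y(6/5) = 153/125000 m

Load 1 — applied couple M₀=-8 kN·m at a=18/5 m (b=L-a=12/5):
  y_1 = M₀x²/(2EI)  [x≤a] = (-8)·(6/5)²/(2·50000) = -9/78125 m
Load 2 — point force P=-4 kN at a=4 m (b=L-a=2):
  y_2 = -Px²(3a-x)/(6EI)  [x≤a] = -(-4)·(6/5)²·(3·4-(6/5))/(6·50000) = 81/390625 m
Load 3 — uniform load w=-5 kN/m over full span:
  y_3 = -wx²(x²-4Lx+6L²)/(24EI) = -(-5)·(6/5)²·((6/5)²-4·6·(6/5)+6·6²)/(24·50000) = 3537/3125000 m
Superposition: y = Σ y_i = 153/125000 m ≈ 0.001224 m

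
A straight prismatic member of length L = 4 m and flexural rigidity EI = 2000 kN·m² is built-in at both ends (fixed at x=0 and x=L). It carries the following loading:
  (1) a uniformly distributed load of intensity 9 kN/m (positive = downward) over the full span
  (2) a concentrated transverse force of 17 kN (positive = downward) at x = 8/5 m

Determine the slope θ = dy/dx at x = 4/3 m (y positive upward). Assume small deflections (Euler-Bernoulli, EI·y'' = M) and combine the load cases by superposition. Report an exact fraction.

Load 1 — uniform load w=9 kN/m over full span:
  θ_1 = -wx(L-x)(L-2x)/(12EI) = -9·(4/3)·(4-(4/3))·(4-2·(4/3))/(12·2000) = -2/1125 rad
Load 2 — point force P=17 kN at a=8/5 m (b=L-a=12/5):
  θ_2 = -Pb²x(2aL-(3a+b)x)/(2L³EI)  [x≤a] = -17·(12/5)²·(4/3)·(2·(8/5)·4-(3·(8/5)+(12/5))·(4/3))/(2·4³·2000) = -51/31250 rad
Superposition: θ = Σ θ_i = -959/281250 rad ≈ -0.003410 rad

θ(4/3) = -959/281250 rad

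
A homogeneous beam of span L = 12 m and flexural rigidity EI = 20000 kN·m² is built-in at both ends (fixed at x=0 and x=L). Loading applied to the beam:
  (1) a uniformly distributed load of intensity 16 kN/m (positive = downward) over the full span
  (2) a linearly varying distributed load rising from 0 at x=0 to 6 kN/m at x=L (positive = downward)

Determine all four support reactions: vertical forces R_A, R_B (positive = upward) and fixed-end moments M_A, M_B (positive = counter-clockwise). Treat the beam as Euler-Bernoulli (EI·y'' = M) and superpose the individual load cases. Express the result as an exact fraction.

Load 1 — uniform load w=16 kN/m over full span:
  R_A = wL/2 = 16·12/2 = 96 kN
  M_A = wL²/12 = 16·12²/12 = 192 kN·m
  R_B = wL/2 = 16·12/2 = 96 kN
  M_B = -wL²/12 = -16·12²/12 = -192 kN·m
Load 2 — triangular load w₀=6 kN/m (0→w₀ over full span):
  R_A = 3w₀L/20 = 3·6·12/20 = 54/5 kN
  M_A = w₀L²/30 = 6·12²/30 = 144/5 kN·m
  R_B = 7w₀L/20 = 7·6·12/20 = 126/5 kN
  M_B = -w₀L²/20 = -6·12²/20 = -216/5 kN·m
Superposition: R_A = 534/5 kN, M_A = 1104/5 kN·m, R_B = 606/5 kN, M_B = -1176/5 kN·m

R_A = 534/5 kN, M_A = 1104/5 kN·m, R_B = 606/5 kN, M_B = -1176/5 kN·m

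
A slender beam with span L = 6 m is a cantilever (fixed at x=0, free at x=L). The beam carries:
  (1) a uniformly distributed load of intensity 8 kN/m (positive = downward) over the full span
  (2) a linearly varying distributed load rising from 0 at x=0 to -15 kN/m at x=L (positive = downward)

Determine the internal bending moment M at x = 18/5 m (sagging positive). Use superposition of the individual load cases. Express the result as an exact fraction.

Load 1 — uniform load w=8 kN/m over full span:
  M_1 = -w(L-x)²/2 = -8·(6-(18/5))²/2 = -576/25 kN·m
Load 2 — triangular load w₀=-15 kN/m (0→w₀ over full span):
  M_2 = w₀Lx/2 - w₀L²/3 - w₀x³/(6L) = (-15)·6·(18/5)/2 - (-15)·6²/3 - (-15)·(18/5)³/(6·6) = 936/25 kN·m
Superposition: M = Σ M_i = 72/5 kN·m ≈ 14.400000 kN·m

M(18/5) = 72/5 kN·m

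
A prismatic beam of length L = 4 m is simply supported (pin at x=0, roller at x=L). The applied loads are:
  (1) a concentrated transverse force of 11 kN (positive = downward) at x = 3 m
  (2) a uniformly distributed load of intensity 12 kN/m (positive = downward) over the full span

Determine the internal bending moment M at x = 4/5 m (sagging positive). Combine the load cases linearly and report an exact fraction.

Load 1 — point force P=11 kN at a=3 m (b=L-a=1):
  M_1 = Pbx/L  [x≤a] = 11·1·(4/5)/4 = 11/5 kN·m
Load 2 — uniform load w=12 kN/m over full span:
  M_2 = wx(L-x)/2 = 12·(4/5)·(4-(4/5))/2 = 384/25 kN·m
Superposition: M = Σ M_i = 439/25 kN·m ≈ 17.560000 kN·m

M(4/5) = 439/25 kN·m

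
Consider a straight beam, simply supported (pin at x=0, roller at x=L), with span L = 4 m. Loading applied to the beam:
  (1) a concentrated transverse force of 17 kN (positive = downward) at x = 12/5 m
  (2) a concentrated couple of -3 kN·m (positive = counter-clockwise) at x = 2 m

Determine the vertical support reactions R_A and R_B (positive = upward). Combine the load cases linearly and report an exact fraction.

R_A = 121/20 kN, R_B = 219/20 kN

Load 1 — point force P=17 kN at a=12/5 m (b=L-a=8/5):
  R_A = Pb/L = 17·(8/5)/4 = 34/5 kN
  R_B = Pa/L = 17·(12/5)/4 = 51/5 kN
Load 2 — applied couple M₀=-3 kN·m at a=2 m (b=L-a=2):
  R_A = M₀/L = (-3)/4 = -3/4 kN
  R_B = -M₀/L = -(-3)/4 = 3/4 kN
Superposition: R_A = 121/20 kN, R_B = 219/20 kN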